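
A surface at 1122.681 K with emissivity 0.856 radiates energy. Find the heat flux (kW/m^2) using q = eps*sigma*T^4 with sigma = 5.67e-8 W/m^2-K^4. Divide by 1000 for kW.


T^4 = 1.5886e+12
q = 0.856 * 5.67e-8 * 1.5886e+12 / 1000 = 77.105 kW/m^2

77.105 kW/m^2


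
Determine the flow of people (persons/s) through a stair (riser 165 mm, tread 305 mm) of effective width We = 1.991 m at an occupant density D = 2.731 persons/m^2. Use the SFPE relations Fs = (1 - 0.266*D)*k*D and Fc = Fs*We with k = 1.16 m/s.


1 - 0.266*D = 1 - 0.266*2.731 = 0.27355
Fs = 0.27355 * 1.16 * 2.731 = 0.86661 persons/(s*m)
Fc = 0.86661 * 1.991 = 1.7254 persons/s

1.7254 persons/s


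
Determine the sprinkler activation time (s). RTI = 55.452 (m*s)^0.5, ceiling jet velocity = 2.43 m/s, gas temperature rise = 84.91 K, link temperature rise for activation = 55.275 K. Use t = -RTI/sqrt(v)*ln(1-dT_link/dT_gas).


dT_link/dT_gas = 0.65098
ln(1 - 0.65098) = -1.0526
t = -55.452 / sqrt(2.43) * -1.0526 = 37.445 s

37.445 s


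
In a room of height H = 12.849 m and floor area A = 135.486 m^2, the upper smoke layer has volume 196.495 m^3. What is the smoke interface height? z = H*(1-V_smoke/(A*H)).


V/(A*H) = 0.11287
1 - 0.11287 = 0.88713
z = 12.849 * 0.88713 = 11.399 m

11.399 m


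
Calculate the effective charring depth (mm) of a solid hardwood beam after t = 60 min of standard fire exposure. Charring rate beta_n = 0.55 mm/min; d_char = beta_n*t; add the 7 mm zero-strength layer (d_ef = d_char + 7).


d_char = 0.55 * 60 = 33 mm
d_ef = 33 + 1.0*7 = 40 mm

40 mm


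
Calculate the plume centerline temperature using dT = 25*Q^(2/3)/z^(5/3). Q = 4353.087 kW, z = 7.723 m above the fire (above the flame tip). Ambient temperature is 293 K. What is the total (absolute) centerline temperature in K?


Q^(2/3) = 266.60
z^(5/3) = 30.175
dT = 25 * 266.60 / 30.175 = 220.88 K
T = 293 + 220.88 = 513.88 K

513.88 K


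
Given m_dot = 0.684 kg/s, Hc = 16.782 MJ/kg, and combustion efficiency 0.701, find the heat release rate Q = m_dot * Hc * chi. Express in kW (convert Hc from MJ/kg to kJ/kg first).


Hc = 16.782 MJ/kg = 16.782 * 1000 kJ/kg = 16782 kJ/kg
Q = 0.684 kg/s * 16782 kJ/kg * 0.701 = 8046.7 kW

8046.7 kW


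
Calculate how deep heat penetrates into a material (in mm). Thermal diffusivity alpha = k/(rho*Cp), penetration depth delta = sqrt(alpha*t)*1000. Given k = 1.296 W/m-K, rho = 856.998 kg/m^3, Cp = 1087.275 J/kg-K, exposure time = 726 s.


alpha = 1.296 / (856.998 * 1087.275) = 1.3909e-06 m^2/s
alpha * t = 0.0010098
delta = sqrt(0.0010098) * 1000 = 31.777 mm

31.777 mm


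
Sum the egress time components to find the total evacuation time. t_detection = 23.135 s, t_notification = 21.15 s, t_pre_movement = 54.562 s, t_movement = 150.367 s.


Total = 23.135 + 21.15 + 54.562 + 150.367 = 249.214 s

249.214 s


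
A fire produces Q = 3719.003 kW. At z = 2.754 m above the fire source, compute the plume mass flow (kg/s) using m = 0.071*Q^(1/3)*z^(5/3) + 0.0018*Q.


Q^(1/3) = 15.493
z^(5/3) = 5.4109
First term = 0.071 * 15.493 * 5.4109 = 5.9521
Second term = 0.0018 * 3719.003 = 6.6942
m = 12.646 kg/s

12.646 kg/s


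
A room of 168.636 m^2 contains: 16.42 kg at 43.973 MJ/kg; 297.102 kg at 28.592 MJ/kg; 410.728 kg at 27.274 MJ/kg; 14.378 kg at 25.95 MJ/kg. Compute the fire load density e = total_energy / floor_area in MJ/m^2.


Total energy = 16.42*43.973 + 297.102*28.592 + 410.728*27.274 + 14.378*25.95
= 722.0367 + 8494.740 + 11202.20 + 373.1091
= 20792.08 MJ
e = 20792.08 / 168.636 = 123.30 MJ/m^2

123.30 MJ/m^2


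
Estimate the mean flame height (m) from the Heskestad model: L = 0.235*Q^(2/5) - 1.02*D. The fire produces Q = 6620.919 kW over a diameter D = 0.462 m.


Q^(2/5) = 33.757
0.235 * Q^(2/5) = 7.9330
1.02 * D = 0.47124
L = 7.4617 m

7.4617 m


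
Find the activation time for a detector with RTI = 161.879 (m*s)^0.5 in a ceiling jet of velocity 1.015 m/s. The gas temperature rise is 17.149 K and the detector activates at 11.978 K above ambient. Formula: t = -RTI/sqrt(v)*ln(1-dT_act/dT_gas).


dT_act/dT_gas = 0.69847
ln(1 - 0.69847) = -1.1989
t = -161.879 / sqrt(1.015) * -1.1989 = 192.63 s

192.63 s


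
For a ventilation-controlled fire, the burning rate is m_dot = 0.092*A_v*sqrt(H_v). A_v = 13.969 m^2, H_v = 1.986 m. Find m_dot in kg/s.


sqrt(H_v) = 1.4093
m_dot = 0.092 * 13.969 * 1.4093 = 1.8111 kg/s

1.8111 kg/s


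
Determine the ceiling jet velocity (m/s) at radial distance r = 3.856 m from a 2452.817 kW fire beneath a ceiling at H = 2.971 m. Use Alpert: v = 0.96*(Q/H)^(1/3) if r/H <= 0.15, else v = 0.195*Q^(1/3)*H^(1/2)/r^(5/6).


r/H = 3.856 / 2.971 = 1.2979
r/H > 0.15, so v = 0.195*Q^(1/3)*H^(1/2)/r^(5/6)
Q^(1/3) = 13.486
H^(1/2) = 1.7237
r^(5/6) = 3.0793
v = 0.195 * 13.486 * 1.7237 / 3.0793 = 1.4721 m/s

1.4721 m/s


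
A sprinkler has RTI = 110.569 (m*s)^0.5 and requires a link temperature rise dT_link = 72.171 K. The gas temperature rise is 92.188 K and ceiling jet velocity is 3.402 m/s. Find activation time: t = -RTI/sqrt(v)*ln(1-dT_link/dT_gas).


dT_link/dT_gas = 0.78287
ln(1 - 0.78287) = -1.5272
t = -110.569 / sqrt(3.402) * -1.5272 = 91.554 s

91.554 s


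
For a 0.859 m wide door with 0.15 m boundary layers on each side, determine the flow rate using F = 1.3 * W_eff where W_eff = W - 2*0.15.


W_eff = 0.859 - 0.30 = 0.559 m
F = 1.3 * 0.559 = 0.72670 persons/s

0.72670 persons/s


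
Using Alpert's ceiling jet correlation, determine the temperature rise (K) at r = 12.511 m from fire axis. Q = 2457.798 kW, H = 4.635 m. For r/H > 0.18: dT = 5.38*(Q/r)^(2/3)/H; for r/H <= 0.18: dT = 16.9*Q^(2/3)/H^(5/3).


r/H = 12.511 / 4.635 = 2.6992
r/H > 0.18, so dT = 5.38*(Q/r)^(2/3)/H
Q/r = 196.45
(Q/r)^(2/3) = 33.794
dT = 5.38 * 33.794 / 4.635 = 39.226 K

39.226 K


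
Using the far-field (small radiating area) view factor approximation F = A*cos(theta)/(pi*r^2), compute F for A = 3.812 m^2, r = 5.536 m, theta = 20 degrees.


cos(20 deg) = 0.93969
pi*r^2 = 96.281
F = 3.812 * 0.93969 / 96.281 = 0.037205

0.037205


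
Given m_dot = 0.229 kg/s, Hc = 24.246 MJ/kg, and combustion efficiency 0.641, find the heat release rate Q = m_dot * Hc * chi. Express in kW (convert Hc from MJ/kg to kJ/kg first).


Hc = 24.246 MJ/kg = 24.246 * 1000 kJ/kg = 24246 kJ/kg
Q = 0.229 kg/s * 24246 kJ/kg * 0.641 = 3559.0 kW

3559.0 kW


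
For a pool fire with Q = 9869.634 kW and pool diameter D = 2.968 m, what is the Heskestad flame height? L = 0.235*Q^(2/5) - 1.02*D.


Q^(2/5) = 39.602
0.235 * Q^(2/5) = 9.3065
1.02 * D = 3.0274
L = 6.2792 m

6.2792 m


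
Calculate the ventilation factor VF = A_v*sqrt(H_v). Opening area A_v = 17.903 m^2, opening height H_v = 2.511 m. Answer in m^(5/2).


sqrt(H_v) = 1.5846
VF = 17.903 * 1.5846 = 28.369 m^(5/2)

28.369 m^(5/2)


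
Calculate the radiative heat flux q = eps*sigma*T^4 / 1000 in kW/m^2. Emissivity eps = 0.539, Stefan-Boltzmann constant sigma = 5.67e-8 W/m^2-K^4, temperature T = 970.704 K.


T^4 = 8.8787e+11
q = 0.539 * 5.67e-8 * 8.8787e+11 / 1000 = 27.134 kW/m^2

27.134 kW/m^2


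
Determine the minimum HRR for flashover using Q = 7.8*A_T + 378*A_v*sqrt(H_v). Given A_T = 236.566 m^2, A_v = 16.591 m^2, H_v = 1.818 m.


7.8*A_T = 1845.2
sqrt(H_v) = 1.3483
378*A_v*sqrt(H_v) = 8455.9
Q = 1845.2 + 8455.9 = 10301 kW

10301 kW


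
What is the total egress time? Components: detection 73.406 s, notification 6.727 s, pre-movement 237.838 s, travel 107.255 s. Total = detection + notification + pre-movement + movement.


Total = 73.406 + 6.727 + 237.838 + 107.255 = 425.226 s

425.226 s


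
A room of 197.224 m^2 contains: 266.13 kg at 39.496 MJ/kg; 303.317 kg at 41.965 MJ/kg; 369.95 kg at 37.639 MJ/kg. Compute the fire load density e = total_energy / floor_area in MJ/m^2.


Total energy = 266.13*39.496 + 303.317*41.965 + 369.95*37.639
= 10511.07 + 12728.70 + 13924.55
= 37164.32 MJ
e = 37164.32 / 197.224 = 188.44 MJ/m^2

188.44 MJ/m^2


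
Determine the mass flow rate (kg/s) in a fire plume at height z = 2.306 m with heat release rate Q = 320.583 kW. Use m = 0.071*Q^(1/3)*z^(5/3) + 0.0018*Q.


Q^(1/3) = 6.8441
z^(5/3) = 4.0250
First term = 0.071 * 6.8441 * 4.0250 = 1.9559
Second term = 0.0018 * 320.583 = 0.57705
m = 2.5329 kg/s

2.5329 kg/s


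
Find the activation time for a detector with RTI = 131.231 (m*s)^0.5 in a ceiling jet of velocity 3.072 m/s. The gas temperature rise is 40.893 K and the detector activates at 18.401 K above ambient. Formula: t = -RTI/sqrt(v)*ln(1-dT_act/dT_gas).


dT_act/dT_gas = 0.44998
ln(1 - 0.44998) = -0.59780
t = -131.231 / sqrt(3.072) * -0.59780 = 44.759 s

44.759 s


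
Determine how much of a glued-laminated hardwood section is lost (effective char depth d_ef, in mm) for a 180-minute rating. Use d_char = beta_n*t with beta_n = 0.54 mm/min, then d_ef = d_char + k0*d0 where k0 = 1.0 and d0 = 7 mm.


d_char = 0.54 * 180 = 97.2 mm
d_ef = 97.2 + 1.0*7 = 104.2 mm

104.2 mm


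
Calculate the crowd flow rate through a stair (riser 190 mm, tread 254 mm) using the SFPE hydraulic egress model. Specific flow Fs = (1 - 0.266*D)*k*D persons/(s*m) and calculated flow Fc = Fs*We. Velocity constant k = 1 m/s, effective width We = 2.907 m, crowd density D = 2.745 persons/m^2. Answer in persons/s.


1 - 0.266*D = 1 - 0.266*2.745 = 0.26983
Fs = 0.26983 * 1 * 2.745 = 0.74068 persons/(s*m)
Fc = 0.74068 * 2.907 = 2.1532 persons/s

2.1532 persons/s


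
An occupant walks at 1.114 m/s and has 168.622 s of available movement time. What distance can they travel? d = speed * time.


d = 1.114 * 168.622 = 187.84 m

187.84 m


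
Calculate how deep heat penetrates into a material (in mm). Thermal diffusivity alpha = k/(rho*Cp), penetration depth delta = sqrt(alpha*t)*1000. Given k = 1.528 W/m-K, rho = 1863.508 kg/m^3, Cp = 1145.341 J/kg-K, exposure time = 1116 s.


alpha = 1.528 / (1863.508 * 1145.341) = 7.1591e-07 m^2/s
alpha * t = 0.00079895
delta = sqrt(0.00079895) * 1000 = 28.266 mm

28.266 mm


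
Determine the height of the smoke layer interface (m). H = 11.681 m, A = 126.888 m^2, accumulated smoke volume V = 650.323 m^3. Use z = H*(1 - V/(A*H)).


V/(A*H) = 0.43876
1 - 0.43876 = 0.56124
z = 11.681 * 0.56124 = 6.5558 m

6.5558 m


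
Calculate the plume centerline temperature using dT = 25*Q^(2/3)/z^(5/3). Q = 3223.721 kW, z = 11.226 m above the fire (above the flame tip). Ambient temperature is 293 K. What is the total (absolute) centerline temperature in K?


Q^(2/3) = 218.23
z^(5/3) = 56.283
dT = 25 * 218.23 / 56.283 = 96.933 K
T = 293 + 96.933 = 389.93 K

389.93 K


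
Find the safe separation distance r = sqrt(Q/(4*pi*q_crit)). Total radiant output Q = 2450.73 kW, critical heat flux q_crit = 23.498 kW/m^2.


4*pi*q_crit = 295.28
Q/(4*pi*q_crit) = 8.2996
r = sqrt(8.2996) = 2.8809 m

2.8809 m


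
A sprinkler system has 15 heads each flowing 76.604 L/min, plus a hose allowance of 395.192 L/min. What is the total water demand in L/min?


Sprinkler demand = 15 * 76.604 = 1149.06 L/min
Total = 1149.06 + 395.192 = 1544.252 L/min

1544.252 L/min


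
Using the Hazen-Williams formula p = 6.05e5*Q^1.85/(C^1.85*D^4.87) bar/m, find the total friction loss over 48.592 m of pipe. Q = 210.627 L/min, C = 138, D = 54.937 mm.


Q^1.85 = 19884
C^1.85 = 9094.4
D^4.87 = 2.9726e+08
p/m = 0.0044498 bar/m
p_total = 0.0044498 * 48.592 = 0.21622 bar

0.21622 bar


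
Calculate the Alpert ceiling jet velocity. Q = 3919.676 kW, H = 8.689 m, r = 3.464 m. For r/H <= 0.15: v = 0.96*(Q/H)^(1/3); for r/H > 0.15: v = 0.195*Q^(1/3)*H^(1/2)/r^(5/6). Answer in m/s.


r/H = 3.464 / 8.689 = 0.39866
r/H > 0.15, so v = 0.195*Q^(1/3)*H^(1/2)/r^(5/6)
Q^(1/3) = 15.767
H^(1/2) = 2.9477
r^(5/6) = 2.8161
v = 0.195 * 15.767 * 2.9477 / 2.8161 = 3.2183 m/s

3.2183 m/s


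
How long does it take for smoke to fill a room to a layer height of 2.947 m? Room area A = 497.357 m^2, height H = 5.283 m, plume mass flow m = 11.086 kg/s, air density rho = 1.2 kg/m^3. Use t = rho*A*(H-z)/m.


H - z = 2.336 m
t = 1.2 * 497.357 * 2.336 / 11.086 = 125.76 s

125.76 s


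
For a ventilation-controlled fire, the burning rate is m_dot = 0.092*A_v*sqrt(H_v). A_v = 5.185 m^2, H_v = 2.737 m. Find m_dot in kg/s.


sqrt(H_v) = 1.6544
m_dot = 0.092 * 5.185 * 1.6544 = 0.78918 kg/s

0.78918 kg/s


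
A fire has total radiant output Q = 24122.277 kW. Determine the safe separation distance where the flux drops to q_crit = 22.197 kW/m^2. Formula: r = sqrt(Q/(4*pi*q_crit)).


4*pi*q_crit = 278.94
Q/(4*pi*q_crit) = 86.480
r = sqrt(86.480) = 9.2994 m

9.2994 m


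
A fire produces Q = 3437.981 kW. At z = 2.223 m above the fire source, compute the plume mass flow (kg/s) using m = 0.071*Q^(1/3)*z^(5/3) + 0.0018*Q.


Q^(1/3) = 15.093
z^(5/3) = 3.7865
First term = 0.071 * 15.093 * 3.7865 = 4.0575
Second term = 0.0018 * 3437.981 = 6.1884
m = 10.246 kg/s

10.246 kg/s


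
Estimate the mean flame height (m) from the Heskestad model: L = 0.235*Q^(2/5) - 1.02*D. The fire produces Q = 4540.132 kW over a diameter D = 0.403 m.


Q^(2/5) = 29.029
0.235 * Q^(2/5) = 6.8217
1.02 * D = 0.41106
L = 6.4107 m

6.4107 m


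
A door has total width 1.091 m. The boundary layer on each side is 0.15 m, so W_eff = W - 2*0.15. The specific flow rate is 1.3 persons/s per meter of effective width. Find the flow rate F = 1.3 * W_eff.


W_eff = 1.091 - 0.30 = 0.791 m
F = 1.3 * 0.791 = 1.0283 persons/s

1.0283 persons/s


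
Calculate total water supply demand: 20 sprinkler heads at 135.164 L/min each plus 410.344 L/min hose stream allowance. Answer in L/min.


Sprinkler demand = 20 * 135.164 = 2703.28 L/min
Total = 2703.28 + 410.344 = 3113.624 L/min

3113.624 L/min


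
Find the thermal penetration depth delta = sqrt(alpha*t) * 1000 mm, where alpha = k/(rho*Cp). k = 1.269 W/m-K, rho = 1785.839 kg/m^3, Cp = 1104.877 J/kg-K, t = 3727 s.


alpha = 1.269 / (1785.839 * 1104.877) = 6.4314e-07 m^2/s
alpha * t = 0.0023970
delta = sqrt(0.0023970) * 1000 = 48.959 mm

48.959 mm


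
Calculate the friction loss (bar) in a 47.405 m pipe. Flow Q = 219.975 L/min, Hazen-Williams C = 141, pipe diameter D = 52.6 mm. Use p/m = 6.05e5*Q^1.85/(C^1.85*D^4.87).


Q^1.85 = 21547
C^1.85 = 9463.6
D^4.87 = 2.4055e+08
p/m = 0.0057265 bar/m
p_total = 0.0057265 * 47.405 = 0.27147 bar

0.27147 bar


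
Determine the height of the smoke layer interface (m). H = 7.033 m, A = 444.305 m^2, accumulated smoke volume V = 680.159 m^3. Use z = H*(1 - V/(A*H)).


V/(A*H) = 0.21767
1 - 0.21767 = 0.78233
z = 7.033 * 0.78233 = 5.5022 m

5.5022 m


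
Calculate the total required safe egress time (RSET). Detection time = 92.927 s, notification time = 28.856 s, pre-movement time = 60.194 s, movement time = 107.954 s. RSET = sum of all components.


Total = 92.927 + 28.856 + 60.194 + 107.954 = 289.931 s

289.931 s


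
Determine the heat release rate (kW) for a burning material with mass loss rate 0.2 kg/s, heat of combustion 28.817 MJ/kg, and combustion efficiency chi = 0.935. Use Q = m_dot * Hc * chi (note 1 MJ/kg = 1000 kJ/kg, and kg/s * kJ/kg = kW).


Hc = 28.817 MJ/kg = 28.817 * 1000 kJ/kg = 28817 kJ/kg
Q = 0.2 kg/s * 28817 kJ/kg * 0.935 = 5388.779 kW

5388.779 kW


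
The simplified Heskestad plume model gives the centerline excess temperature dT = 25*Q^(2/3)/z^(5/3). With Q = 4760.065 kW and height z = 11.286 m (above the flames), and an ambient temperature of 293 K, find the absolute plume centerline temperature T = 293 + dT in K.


Q^(2/3) = 282.97
z^(5/3) = 56.785
dT = 25 * 282.97 / 56.785 = 124.58 K
T = 293 + 124.58 = 417.58 K

417.58 K


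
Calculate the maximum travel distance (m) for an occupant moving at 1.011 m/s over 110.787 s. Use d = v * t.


d = 1.011 * 110.787 = 112.01 m

112.01 m


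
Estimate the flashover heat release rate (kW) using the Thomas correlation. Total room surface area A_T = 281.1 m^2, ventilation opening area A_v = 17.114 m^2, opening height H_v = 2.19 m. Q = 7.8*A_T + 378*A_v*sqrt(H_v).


7.8*A_T = 2192.58
sqrt(H_v) = 1.4799
378*A_v*sqrt(H_v) = 9573.4
Q = 2192.58 + 9573.4 = 11766 kW

11766 kW


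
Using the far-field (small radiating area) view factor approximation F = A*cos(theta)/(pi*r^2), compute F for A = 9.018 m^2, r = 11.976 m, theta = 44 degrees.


cos(44 deg) = 0.71934
pi*r^2 = 450.58
F = 9.018 * 0.71934 / 450.58 = 0.014397

0.014397


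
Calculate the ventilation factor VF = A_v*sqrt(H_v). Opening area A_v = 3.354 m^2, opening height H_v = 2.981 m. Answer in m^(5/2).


sqrt(H_v) = 1.7266
VF = 3.354 * 1.7266 = 5.7909 m^(5/2)

5.7909 m^(5/2)


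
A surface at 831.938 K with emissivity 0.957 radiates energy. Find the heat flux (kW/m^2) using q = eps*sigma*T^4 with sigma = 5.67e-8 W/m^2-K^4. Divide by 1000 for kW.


T^4 = 4.7903e+11
q = 0.957 * 5.67e-8 * 4.7903e+11 / 1000 = 25.993 kW/m^2

25.993 kW/m^2


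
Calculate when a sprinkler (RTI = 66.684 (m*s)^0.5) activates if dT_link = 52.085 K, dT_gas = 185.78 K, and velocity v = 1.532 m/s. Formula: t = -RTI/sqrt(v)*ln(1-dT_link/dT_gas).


dT_link/dT_gas = 0.28036
ln(1 - 0.28036) = -0.32900
t = -66.684 / sqrt(1.532) * -0.32900 = 17.725 s

17.725 s


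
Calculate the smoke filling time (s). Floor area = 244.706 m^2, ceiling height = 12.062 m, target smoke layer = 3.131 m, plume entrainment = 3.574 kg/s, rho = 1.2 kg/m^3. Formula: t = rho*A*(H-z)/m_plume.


H - z = 8.931 m
t = 1.2 * 244.706 * 8.931 / 3.574 = 733.79 s

733.79 s


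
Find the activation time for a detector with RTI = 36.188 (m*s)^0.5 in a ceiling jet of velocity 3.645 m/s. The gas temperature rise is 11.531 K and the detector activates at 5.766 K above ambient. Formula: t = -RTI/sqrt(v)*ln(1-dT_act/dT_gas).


dT_act/dT_gas = 0.50004
ln(1 - 0.50004) = -0.69323
t = -36.188 / sqrt(3.645) * -0.69323 = 13.140 s

13.140 s


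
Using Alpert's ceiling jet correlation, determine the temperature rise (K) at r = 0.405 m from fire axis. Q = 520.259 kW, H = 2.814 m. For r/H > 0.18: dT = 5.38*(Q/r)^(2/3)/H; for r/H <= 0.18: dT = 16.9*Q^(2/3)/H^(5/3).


r/H = 0.405 / 2.814 = 0.14392
r/H <= 0.18, so dT = 16.9*Q^(2/3)/H^(5/3)
Q^(2/3) = 64.686
H^(5/3) = 5.6088
dT = 16.9 * 64.686 / 5.6088 = 194.91 K

194.91 K


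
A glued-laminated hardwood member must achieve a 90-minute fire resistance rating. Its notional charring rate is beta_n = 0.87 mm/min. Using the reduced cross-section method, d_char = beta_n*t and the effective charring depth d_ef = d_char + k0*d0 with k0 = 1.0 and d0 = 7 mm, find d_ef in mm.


d_char = 0.87 * 90 = 78.3 mm
d_ef = 78.3 + 1.0*7 = 85.3 mm

85.3 mm


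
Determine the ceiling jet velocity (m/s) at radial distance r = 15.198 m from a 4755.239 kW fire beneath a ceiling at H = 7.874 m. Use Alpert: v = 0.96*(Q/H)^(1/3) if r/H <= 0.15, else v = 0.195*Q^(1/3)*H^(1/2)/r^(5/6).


r/H = 15.198 / 7.874 = 1.9301
r/H > 0.15, so v = 0.195*Q^(1/3)*H^(1/2)/r^(5/6)
Q^(1/3) = 16.816
H^(1/2) = 2.8061
r^(5/6) = 9.6566
v = 0.195 * 16.816 * 2.8061 / 9.6566 = 0.95287 m/s

0.95287 m/s


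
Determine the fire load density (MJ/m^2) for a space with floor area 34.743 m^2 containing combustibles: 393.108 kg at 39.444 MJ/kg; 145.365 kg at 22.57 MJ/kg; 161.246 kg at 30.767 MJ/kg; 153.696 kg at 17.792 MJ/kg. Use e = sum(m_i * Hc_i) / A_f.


Total energy = 393.108*39.444 + 145.365*22.57 + 161.246*30.767 + 153.696*17.792
= 15505.75 + 3280.888 + 4961.056 + 2734.559
= 26482.25 MJ
e = 26482.25 / 34.743 = 762.23 MJ/m^2

762.23 MJ/m^2


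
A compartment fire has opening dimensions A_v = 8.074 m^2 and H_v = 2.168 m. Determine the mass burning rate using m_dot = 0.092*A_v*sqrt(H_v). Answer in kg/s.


sqrt(H_v) = 1.4724
m_dot = 0.092 * 8.074 * 1.4724 = 1.0937 kg/s

1.0937 kg/s


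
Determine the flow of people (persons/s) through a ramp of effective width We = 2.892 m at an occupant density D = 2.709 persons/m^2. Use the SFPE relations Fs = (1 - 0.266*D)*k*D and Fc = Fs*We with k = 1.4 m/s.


1 - 0.266*D = 1 - 0.266*2.709 = 0.27941
Fs = 0.27941 * 1.4 * 2.709 = 1.0597 persons/(s*m)
Fc = 1.0597 * 2.892 = 3.0646 persons/s

3.0646 persons/s


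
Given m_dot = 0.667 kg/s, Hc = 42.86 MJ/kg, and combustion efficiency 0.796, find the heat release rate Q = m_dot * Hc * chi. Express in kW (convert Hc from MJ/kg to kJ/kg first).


Hc = 42.86 MJ/kg = 42.86 * 1000 kJ/kg = 42860 kJ/kg
Q = 0.667 kg/s * 42860 kJ/kg * 0.796 = 22756 kW

22756 kW


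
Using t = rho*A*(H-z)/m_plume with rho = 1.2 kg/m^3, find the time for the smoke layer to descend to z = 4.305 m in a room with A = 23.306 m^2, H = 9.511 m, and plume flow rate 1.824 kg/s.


H - z = 5.206 m
t = 1.2 * 23.306 * 5.206 / 1.824 = 79.823 s

79.823 s


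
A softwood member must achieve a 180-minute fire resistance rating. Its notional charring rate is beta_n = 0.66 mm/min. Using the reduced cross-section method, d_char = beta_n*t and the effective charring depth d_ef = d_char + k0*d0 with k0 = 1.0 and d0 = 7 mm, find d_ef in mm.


d_char = 0.66 * 180 = 118.8 mm
d_ef = 118.8 + 1.0*7 = 125.8 mm

125.8 mm


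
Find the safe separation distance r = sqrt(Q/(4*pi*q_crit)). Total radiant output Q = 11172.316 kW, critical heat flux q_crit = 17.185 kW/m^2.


4*pi*q_crit = 215.95
Q/(4*pi*q_crit) = 51.735
r = sqrt(51.735) = 7.1927 m

7.1927 m


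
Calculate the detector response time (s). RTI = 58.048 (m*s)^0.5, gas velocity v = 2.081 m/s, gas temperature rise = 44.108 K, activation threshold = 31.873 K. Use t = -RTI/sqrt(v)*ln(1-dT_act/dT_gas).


dT_act/dT_gas = 0.72261
ln(1 - 0.72261) = -1.2823
t = -58.048 / sqrt(2.081) * -1.2823 = 51.601 s

51.601 s


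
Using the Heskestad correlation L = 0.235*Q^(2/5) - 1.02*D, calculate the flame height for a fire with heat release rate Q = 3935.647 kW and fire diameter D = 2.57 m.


Q^(2/5) = 27.416
0.235 * Q^(2/5) = 6.4428
1.02 * D = 2.6214
L = 3.8214 m

3.8214 m


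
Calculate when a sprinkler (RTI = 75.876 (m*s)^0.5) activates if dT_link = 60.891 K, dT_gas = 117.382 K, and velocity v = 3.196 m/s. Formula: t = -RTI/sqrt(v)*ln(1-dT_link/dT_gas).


dT_link/dT_gas = 0.51874
ln(1 - 0.51874) = -0.73135
t = -75.876 / sqrt(3.196) * -0.73135 = 31.040 s

31.040 s


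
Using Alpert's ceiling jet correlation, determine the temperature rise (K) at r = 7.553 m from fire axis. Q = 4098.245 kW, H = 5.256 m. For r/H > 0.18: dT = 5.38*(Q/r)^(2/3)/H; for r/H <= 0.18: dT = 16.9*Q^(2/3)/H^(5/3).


r/H = 7.553 / 5.256 = 1.4370
r/H > 0.18, so dT = 5.38*(Q/r)^(2/3)/H
Q/r = 542.60
(Q/r)^(2/3) = 66.525
dT = 5.38 * 66.525 / 5.256 = 68.095 K

68.095 K


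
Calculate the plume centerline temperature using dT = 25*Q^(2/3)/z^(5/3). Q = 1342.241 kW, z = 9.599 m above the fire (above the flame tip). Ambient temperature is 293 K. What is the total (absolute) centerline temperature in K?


Q^(2/3) = 121.68
z^(5/3) = 43.355
dT = 25 * 121.68 / 43.355 = 70.164 K
T = 293 + 70.164 = 363.16 K

363.16 K


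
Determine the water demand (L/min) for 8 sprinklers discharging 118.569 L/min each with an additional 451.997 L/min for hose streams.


Sprinkler demand = 8 * 118.569 = 948.552 L/min
Total = 948.552 + 451.997 = 1400.549 L/min

1400.549 L/min


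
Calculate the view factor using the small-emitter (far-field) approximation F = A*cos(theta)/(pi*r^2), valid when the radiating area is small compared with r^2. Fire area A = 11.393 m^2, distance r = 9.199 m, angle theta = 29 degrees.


cos(29 deg) = 0.87462
pi*r^2 = 265.85
F = 11.393 * 0.87462 / 265.85 = 0.037482

0.037482


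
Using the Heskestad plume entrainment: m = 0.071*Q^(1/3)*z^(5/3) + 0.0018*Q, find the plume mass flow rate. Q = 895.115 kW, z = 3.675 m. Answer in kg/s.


Q^(1/3) = 9.6374
z^(5/3) = 8.7518
First term = 0.071 * 9.6374 * 8.7518 = 5.9884
Second term = 0.0018 * 895.115 = 1.6112
m = 7.5996 kg/s

7.5996 kg/s


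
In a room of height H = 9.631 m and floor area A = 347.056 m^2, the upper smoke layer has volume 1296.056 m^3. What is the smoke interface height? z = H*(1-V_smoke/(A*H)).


V/(A*H) = 0.38775
1 - 0.38775 = 0.61225
z = 9.631 * 0.61225 = 5.8966 m

5.8966 m


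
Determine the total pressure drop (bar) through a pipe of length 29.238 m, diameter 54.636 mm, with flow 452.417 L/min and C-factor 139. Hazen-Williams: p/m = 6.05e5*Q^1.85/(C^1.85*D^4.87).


Q^1.85 = 81799
C^1.85 = 9216.7
D^4.87 = 2.8942e+08
p/m = 0.018553 bar/m
p_total = 0.018553 * 29.238 = 0.54244 bar

0.54244 bar


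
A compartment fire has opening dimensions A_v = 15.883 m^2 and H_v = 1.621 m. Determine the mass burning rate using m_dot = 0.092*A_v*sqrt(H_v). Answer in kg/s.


sqrt(H_v) = 1.2732
m_dot = 0.092 * 15.883 * 1.2732 = 1.8604 kg/s

1.8604 kg/s


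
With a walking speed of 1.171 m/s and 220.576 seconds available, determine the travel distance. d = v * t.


d = 1.171 * 220.576 = 258.29 m

258.29 m


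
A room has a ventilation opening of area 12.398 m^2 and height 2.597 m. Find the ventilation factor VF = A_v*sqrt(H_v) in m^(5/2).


sqrt(H_v) = 1.6115
VF = 12.398 * 1.6115 = 19.980 m^(5/2)

19.980 m^(5/2)


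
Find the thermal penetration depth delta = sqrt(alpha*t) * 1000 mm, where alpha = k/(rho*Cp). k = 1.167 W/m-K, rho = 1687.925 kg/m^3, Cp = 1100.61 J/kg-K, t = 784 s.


alpha = 1.167 / (1687.925 * 1100.61) = 6.2818e-07 m^2/s
alpha * t = 0.00049249
delta = sqrt(0.00049249) * 1000 = 22.192 mm

22.192 mm


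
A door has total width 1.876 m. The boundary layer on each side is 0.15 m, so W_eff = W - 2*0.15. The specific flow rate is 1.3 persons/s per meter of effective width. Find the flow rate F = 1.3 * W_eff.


W_eff = 1.876 - 0.30 = 1.576 m
F = 1.3 * 1.576 = 2.0488 persons/s

2.0488 persons/s


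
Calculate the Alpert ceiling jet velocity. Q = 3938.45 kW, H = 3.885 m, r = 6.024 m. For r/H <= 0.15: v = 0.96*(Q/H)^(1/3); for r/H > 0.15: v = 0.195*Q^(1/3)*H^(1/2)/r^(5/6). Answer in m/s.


r/H = 6.024 / 3.885 = 1.5506
r/H > 0.15, so v = 0.195*Q^(1/3)*H^(1/2)/r^(5/6)
Q^(1/3) = 15.792
H^(1/2) = 1.9710
r^(5/6) = 4.4659
v = 0.195 * 15.792 * 1.9710 / 4.4659 = 1.3592 m/s

1.3592 m/s


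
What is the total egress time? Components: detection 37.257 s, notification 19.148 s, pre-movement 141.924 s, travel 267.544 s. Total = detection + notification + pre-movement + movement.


Total = 37.257 + 19.148 + 141.924 + 267.544 = 465.873 s

465.873 s


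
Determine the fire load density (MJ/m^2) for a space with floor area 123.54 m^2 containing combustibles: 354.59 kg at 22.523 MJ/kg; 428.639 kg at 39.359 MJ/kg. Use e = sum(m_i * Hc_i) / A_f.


Total energy = 354.59*22.523 + 428.639*39.359
= 7986.431 + 16870.80
= 24857.23 MJ
e = 24857.23 / 123.54 = 201.21 MJ/m^2

201.21 MJ/m^2


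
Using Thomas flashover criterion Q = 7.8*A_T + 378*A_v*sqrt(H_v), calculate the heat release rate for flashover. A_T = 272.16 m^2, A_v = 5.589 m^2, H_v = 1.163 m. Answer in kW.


7.8*A_T = 2122.848
sqrt(H_v) = 1.0784
378*A_v*sqrt(H_v) = 2278.3
Q = 2122.848 + 2278.3 = 4401.2 kW

4401.2 kW


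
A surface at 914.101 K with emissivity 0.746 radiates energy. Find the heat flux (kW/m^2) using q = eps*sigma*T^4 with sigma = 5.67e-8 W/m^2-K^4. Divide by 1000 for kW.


T^4 = 6.9820e+11
q = 0.746 * 5.67e-8 * 6.9820e+11 / 1000 = 29.532 kW/m^2

29.532 kW/m^2


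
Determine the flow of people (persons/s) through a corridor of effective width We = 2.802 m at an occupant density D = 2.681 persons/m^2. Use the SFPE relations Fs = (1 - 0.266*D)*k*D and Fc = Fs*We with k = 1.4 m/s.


1 - 0.266*D = 1 - 0.266*2.681 = 0.28685
Fs = 0.28685 * 1.4 * 2.681 = 1.0767 persons/(s*m)
Fc = 1.0767 * 2.802 = 3.0169 persons/s

3.0169 persons/s


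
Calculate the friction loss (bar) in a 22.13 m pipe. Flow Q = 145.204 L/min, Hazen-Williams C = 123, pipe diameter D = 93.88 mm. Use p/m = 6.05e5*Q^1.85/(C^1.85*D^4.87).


Q^1.85 = 9992.2
C^1.85 = 7350.6
D^4.87 = 4.0405e+09
p/m = 0.00020354 bar/m
p_total = 0.00020354 * 22.13 = 0.0045045 bar

0.0045045 bar


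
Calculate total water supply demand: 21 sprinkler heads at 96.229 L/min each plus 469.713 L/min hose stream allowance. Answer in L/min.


Sprinkler demand = 21 * 96.229 = 2020.809 L/min
Total = 2020.809 + 469.713 = 2490.522 L/min

2490.522 L/min


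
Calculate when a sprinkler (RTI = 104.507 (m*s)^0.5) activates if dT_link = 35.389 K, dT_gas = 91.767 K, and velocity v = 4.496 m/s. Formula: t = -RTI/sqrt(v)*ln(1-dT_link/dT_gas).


dT_link/dT_gas = 0.38564
ln(1 - 0.38564) = -0.48717
t = -104.507 / sqrt(4.496) * -0.48717 = 24.011 s

24.011 s


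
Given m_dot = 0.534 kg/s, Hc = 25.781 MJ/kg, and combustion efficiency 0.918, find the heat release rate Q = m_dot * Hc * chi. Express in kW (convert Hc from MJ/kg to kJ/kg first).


Hc = 25.781 MJ/kg = 25.781 * 1000 kJ/kg = 25781 kJ/kg
Q = 0.534 kg/s * 25781 kJ/kg * 0.918 = 12638 kW

12638 kW


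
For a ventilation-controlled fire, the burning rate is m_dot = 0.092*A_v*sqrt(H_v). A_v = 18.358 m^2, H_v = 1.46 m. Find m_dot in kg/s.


sqrt(H_v) = 1.2083
m_dot = 0.092 * 18.358 * 1.2083 = 2.0407 kg/s

2.0407 kg/s


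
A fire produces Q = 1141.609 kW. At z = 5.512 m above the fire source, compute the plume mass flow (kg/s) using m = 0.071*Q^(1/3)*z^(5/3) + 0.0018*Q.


Q^(1/3) = 10.451
z^(5/3) = 17.199
First term = 0.071 * 10.451 * 17.199 = 12.763
Second term = 0.0018 * 1141.609 = 2.0549
m = 14.818 kg/s

14.818 kg/s


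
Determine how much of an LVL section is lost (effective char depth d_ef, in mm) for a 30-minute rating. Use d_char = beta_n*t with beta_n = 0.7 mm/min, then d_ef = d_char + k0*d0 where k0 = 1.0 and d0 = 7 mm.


d_char = 0.7 * 30 = 21 mm
d_ef = 21 + 1.0*7 = 28 mm

28 mm


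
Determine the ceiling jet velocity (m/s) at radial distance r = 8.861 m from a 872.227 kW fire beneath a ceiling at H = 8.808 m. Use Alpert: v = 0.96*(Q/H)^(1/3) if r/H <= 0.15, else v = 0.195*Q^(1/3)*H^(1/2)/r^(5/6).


r/H = 8.861 / 8.808 = 1.0060
r/H > 0.15, so v = 0.195*Q^(1/3)*H^(1/2)/r^(5/6)
Q^(1/3) = 9.5545
H^(1/2) = 2.9678
r^(5/6) = 6.1598
v = 0.195 * 9.5545 * 2.9678 / 6.1598 = 0.89766 m/s

0.89766 m/s


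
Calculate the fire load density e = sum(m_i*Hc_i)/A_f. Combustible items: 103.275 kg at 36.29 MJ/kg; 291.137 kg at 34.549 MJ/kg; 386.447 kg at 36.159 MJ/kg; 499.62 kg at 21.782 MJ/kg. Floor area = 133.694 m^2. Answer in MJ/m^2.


Total energy = 103.275*36.29 + 291.137*34.549 + 386.447*36.159 + 499.62*21.782
= 3747.850 + 10058.49 + 13973.54 + 10882.72
= 38662.60 MJ
e = 38662.60 / 133.694 = 289.19 MJ/m^2

289.19 MJ/m^2


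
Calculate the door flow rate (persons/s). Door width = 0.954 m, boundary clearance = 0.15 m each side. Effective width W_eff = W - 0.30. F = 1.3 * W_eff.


W_eff = 0.954 - 0.30 = 0.654 m
F = 1.3 * 0.654 = 0.85020 persons/s

0.85020 persons/s


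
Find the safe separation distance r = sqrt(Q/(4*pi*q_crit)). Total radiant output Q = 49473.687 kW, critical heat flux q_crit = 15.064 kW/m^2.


4*pi*q_crit = 189.30
Q/(4*pi*q_crit) = 261.35
r = sqrt(261.35) = 16.166 m

16.166 m


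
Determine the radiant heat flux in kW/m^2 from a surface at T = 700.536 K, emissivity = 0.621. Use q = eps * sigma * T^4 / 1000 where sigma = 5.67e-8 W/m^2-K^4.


T^4 = 2.4084e+11
q = 0.621 * 5.67e-8 * 2.4084e+11 / 1000 = 8.4800 kW/m^2

8.4800 kW/m^2


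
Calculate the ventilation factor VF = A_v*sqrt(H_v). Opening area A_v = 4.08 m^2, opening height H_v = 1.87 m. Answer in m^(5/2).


sqrt(H_v) = 1.3675
VF = 4.08 * 1.3675 = 5.5793 m^(5/2)

5.5793 m^(5/2)


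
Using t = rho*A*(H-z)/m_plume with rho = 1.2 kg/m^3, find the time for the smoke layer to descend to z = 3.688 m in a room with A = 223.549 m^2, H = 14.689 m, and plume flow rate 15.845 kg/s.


H - z = 11.001 m
t = 1.2 * 223.549 * 11.001 / 15.845 = 186.25 s

186.25 s


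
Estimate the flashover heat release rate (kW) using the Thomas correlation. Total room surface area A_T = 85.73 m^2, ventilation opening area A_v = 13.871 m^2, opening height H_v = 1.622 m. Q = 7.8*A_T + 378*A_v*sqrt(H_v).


7.8*A_T = 668.694
sqrt(H_v) = 1.2736
378*A_v*sqrt(H_v) = 6677.7
Q = 668.694 + 6677.7 = 7346.4 kW

7346.4 kW


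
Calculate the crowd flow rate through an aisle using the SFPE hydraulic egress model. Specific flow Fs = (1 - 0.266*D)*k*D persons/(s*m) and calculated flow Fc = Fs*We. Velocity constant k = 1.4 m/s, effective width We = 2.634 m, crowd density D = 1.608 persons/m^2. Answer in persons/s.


1 - 0.266*D = 1 - 0.266*1.608 = 0.57227
Fs = 0.57227 * 1.4 * 1.608 = 1.2883 persons/(s*m)
Fc = 1.2883 * 2.634 = 3.3934 persons/s

3.3934 persons/s


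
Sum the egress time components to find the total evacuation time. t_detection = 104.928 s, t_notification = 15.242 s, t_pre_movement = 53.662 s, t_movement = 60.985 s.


Total = 104.928 + 15.242 + 53.662 + 60.985 = 234.817 s

234.817 s


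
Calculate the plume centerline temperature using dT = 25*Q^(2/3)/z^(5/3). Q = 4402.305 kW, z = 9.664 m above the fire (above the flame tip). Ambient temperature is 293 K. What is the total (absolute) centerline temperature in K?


Q^(2/3) = 268.61
z^(5/3) = 43.846
dT = 25 * 268.61 / 43.846 = 153.16 K
T = 293 + 153.16 = 446.16 K

446.16 K


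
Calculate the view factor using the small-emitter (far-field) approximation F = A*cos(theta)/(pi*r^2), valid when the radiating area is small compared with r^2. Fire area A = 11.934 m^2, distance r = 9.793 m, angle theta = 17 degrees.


cos(17 deg) = 0.95630
pi*r^2 = 301.29
F = 11.934 * 0.95630 / 301.29 = 0.037879

0.037879


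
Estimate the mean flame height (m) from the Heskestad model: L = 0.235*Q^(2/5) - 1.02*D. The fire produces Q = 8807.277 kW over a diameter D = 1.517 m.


Q^(2/5) = 37.839
0.235 * Q^(2/5) = 8.8921
1.02 * D = 1.5473
L = 7.3448 m

7.3448 m


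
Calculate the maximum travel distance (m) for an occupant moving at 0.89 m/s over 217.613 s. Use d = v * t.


d = 0.89 * 217.613 = 193.68 m

193.68 m


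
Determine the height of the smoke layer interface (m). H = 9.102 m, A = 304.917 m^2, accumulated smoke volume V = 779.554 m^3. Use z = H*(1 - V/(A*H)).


V/(A*H) = 0.28088
1 - 0.28088 = 0.71912
z = 9.102 * 0.71912 = 6.5454 m

6.5454 m


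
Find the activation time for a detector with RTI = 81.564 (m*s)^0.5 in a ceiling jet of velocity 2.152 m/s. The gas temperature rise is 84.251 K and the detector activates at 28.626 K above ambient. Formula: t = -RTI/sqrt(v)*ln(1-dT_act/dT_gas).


dT_act/dT_gas = 0.33977
ln(1 - 0.33977) = -0.41517
t = -81.564 / sqrt(2.152) * -0.41517 = 23.083 s

23.083 s


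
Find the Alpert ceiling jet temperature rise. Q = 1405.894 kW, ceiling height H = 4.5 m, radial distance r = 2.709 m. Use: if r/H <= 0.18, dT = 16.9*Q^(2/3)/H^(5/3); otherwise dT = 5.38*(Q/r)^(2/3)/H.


r/H = 2.709 / 4.5 = 0.602
r/H > 0.18, so dT = 5.38*(Q/r)^(2/3)/H
Q/r = 518.97
(Q/r)^(2/3) = 64.580
dT = 5.38 * 64.580 / 4.5 = 77.209 K

77.209 K


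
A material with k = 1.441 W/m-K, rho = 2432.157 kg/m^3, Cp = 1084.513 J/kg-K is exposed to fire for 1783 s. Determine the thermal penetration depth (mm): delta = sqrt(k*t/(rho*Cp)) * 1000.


alpha = 1.441 / (2432.157 * 1084.513) = 5.4631e-07 m^2/s
alpha * t = 0.00097407
delta = sqrt(0.00097407) * 1000 = 31.210 mm

31.210 mm


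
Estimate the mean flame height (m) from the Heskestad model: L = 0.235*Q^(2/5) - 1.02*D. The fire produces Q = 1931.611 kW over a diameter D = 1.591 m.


Q^(2/5) = 20.624
0.235 * Q^(2/5) = 4.8466
1.02 * D = 1.6228
L = 3.2238 m

3.2238 m


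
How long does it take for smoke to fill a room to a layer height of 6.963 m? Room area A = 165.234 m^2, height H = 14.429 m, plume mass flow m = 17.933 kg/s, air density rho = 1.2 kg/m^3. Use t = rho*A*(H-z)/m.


H - z = 7.466 m
t = 1.2 * 165.234 * 7.466 / 17.933 = 82.550 s

82.550 s


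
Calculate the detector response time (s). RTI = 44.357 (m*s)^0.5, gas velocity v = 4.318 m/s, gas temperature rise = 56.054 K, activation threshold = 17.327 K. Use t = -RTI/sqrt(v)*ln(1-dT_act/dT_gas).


dT_act/dT_gas = 0.30911
ln(1 - 0.30911) = -0.36978
t = -44.357 / sqrt(4.318) * -0.36978 = 7.8934 s

7.8934 s


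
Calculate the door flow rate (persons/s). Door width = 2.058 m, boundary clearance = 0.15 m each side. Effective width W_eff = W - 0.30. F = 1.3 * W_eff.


W_eff = 2.058 - 0.30 = 1.758 m
F = 1.3 * 1.758 = 2.2854 persons/s

2.2854 persons/s


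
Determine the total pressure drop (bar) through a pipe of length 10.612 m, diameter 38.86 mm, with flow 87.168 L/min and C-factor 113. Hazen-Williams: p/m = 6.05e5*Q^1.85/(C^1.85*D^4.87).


Q^1.85 = 3887.4
C^1.85 = 6283.4
D^4.87 = 5.5065e+07
p/m = 0.0067974 bar/m
p_total = 0.0067974 * 10.612 = 0.072134 bar

0.072134 bar


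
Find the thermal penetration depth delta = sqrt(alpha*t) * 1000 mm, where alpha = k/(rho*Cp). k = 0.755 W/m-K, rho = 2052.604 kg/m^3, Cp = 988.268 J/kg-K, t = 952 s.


alpha = 0.755 / (2052.604 * 988.268) = 3.7219e-07 m^2/s
alpha * t = 0.00035433
delta = sqrt(0.00035433) * 1000 = 18.824 mm

18.824 mm


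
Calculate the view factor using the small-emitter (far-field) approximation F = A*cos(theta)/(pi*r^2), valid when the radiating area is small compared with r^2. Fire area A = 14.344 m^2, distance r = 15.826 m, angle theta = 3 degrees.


cos(3 deg) = 0.99863
pi*r^2 = 786.85
F = 14.344 * 0.99863 / 786.85 = 0.018205

0.018205


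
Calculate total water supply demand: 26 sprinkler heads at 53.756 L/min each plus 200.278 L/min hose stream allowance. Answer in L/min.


Sprinkler demand = 26 * 53.756 = 1397.656 L/min
Total = 1397.656 + 200.278 = 1597.934 L/min

1597.934 L/min


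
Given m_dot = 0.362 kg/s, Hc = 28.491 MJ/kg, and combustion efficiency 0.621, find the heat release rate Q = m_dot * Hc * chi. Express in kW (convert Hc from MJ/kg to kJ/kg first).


Hc = 28.491 MJ/kg = 28.491 * 1000 kJ/kg = 28491 kJ/kg
Q = 0.362 kg/s * 28491 kJ/kg * 0.621 = 6404.8 kW

6404.8 kW


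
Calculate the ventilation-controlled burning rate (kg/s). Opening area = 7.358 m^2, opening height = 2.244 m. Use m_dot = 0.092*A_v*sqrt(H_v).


sqrt(H_v) = 1.4980
m_dot = 0.092 * 7.358 * 1.4980 = 1.0140 kg/s

1.0140 kg/s


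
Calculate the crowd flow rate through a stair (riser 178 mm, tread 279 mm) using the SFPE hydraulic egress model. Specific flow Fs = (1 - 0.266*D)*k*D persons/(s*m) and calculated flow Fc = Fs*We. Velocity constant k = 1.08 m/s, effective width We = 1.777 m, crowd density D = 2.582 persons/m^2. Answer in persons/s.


1 - 0.266*D = 1 - 0.266*2.582 = 0.31319
Fs = 0.31319 * 1.08 * 2.582 = 0.87334 persons/(s*m)
Fc = 0.87334 * 1.777 = 1.5519 persons/s

1.5519 persons/s


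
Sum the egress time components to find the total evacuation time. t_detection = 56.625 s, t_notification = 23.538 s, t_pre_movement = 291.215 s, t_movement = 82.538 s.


Total = 56.625 + 23.538 + 291.215 + 82.538 = 453.916 s

453.916 s


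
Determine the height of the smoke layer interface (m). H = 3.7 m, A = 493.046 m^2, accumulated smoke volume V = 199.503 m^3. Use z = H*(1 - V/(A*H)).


V/(A*H) = 0.10936
1 - 0.10936 = 0.89064
z = 3.7 * 0.89064 = 3.2954 m

3.2954 m


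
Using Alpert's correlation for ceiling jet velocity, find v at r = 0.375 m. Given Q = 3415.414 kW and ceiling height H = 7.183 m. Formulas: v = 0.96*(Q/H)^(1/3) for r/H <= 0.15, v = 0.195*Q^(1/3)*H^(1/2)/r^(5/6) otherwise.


r/H = 0.375 / 7.183 = 0.052207
r/H <= 0.15, so v = 0.96*(Q/H)^(1/3)
Q/H = 475.49
(Q/H)^(1/3) = 7.8051
v = 0.96 * 7.8051 = 7.4929 m/s

7.4929 m/s


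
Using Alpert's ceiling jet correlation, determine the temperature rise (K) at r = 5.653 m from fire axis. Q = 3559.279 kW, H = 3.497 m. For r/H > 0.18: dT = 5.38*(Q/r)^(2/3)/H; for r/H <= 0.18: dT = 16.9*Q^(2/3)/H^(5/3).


r/H = 5.653 / 3.497 = 1.6165
r/H > 0.18, so dT = 5.38*(Q/r)^(2/3)/H
Q/r = 629.63
(Q/r)^(2/3) = 73.461
dT = 5.38 * 73.461 / 3.497 = 113.02 K

113.02 K


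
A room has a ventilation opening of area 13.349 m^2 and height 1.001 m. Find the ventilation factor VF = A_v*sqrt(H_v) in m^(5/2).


sqrt(H_v) = 1.0005
VF = 13.349 * 1.0005 = 13.356 m^(5/2)

13.356 m^(5/2)
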